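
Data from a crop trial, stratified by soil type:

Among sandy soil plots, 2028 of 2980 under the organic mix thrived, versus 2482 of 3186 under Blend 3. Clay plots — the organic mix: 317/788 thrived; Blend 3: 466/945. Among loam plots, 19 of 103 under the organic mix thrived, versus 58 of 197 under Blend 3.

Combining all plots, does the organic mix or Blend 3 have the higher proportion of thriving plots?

Blend 3

Sandy soil: the organic mix 2028/2980 = 68.1%, Blend 3 2482/3186 = 77.9% → Blend 3
Clay: the organic mix 317/788 = 40.2%, Blend 3 466/945 = 49.3% → Blend 3
Loam: the organic mix 19/103 = 18.4%, Blend 3 58/197 = 29.4% → Blend 3
Overall: the organic mix 2364/3871 = 61.1%, Blend 3 3006/4328 = 69.5% → Blend 3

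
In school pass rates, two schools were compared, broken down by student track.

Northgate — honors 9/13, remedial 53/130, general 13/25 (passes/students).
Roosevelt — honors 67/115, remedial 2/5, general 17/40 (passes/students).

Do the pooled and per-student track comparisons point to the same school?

No

Honors: Northgate 9/13 = 69.2%, Roosevelt 67/115 = 58.3% → Northgate
Remedial: Northgate 53/130 = 40.8%, Roosevelt 2/5 = 40.0% → Northgate
General: Northgate 13/25 = 52.0%, Roosevelt 17/40 = 42.5% → Northgate
Overall: Northgate 75/168 = 44.6%, Roosevelt 86/160 = 53.8% → Roosevelt
Northgate wins each student group but Roosevelt wins overall — the comparison reverses. Northgate's students skew toward remedial, which has a lower base rate.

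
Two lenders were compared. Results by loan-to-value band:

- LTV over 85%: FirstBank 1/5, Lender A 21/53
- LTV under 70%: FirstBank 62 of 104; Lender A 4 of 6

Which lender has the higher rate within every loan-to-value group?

Lender A

LTV over 85%: FirstBank 1/5 = 20.0%, Lender A 21/53 = 39.6% → Lender A
LTV under 70%: FirstBank 62/104 = 59.6%, Lender A 4/6 = 66.7% → Lender A
Lender A has the higher rate in both groups.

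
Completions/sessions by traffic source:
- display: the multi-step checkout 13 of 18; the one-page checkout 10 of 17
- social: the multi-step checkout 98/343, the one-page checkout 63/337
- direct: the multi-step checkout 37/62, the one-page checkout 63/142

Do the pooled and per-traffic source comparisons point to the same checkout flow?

Yes

Display: the multi-step checkout 13/18 = 72.2%, the one-page checkout 10/17 = 58.8% → the multi-step checkout
Social: the multi-step checkout 98/343 = 28.6%, the one-page checkout 63/337 = 18.7% → the multi-step checkout
Direct: the multi-step checkout 37/62 = 59.7%, the one-page checkout 63/142 = 44.4% → the multi-step checkout
Overall: the multi-step checkout 148/423 = 35.0%, the one-page checkout 136/496 = 27.4% → the multi-step checkout
The multi-step checkout wins overall and in every traffic group — no reversal.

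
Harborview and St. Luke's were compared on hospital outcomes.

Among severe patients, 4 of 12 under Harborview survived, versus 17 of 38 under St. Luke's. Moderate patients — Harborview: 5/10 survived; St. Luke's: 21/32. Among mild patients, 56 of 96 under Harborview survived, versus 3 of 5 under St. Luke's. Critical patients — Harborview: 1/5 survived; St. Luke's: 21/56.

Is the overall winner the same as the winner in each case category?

No

Severe: Harborview 4/12 = 33.3%, St. Luke's 17/38 = 44.7% → St. Luke's
Moderate: Harborview 5/10 = 50.0%, St. Luke's 21/32 = 65.6% → St. Luke's
Mild: Harborview 56/96 = 58.3%, St. Luke's 3/5 = 60.0% → St. Luke's
Critical: Harborview 1/5 = 20.0%, St. Luke's 21/56 = 37.5% → St. Luke's
Overall: Harborview 66/123 = 53.7%, St. Luke's 62/131 = 47.3% → Harborview
St. Luke's wins each case group but Harborview wins overall — the comparison reverses. St. Luke's's patients skew toward critical, which has a lower base rate.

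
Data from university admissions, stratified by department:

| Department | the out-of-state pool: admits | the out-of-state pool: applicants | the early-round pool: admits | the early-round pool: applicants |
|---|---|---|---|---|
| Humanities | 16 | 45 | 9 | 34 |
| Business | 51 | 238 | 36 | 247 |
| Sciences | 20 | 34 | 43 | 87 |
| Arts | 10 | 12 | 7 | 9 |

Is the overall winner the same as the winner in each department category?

Humanities: the out-of-state pool 16/45 = 35.6%, the early-round pool 9/34 = 26.5% → the out-of-state pool
Business: the out-of-state pool 51/238 = 21.4%, the early-round pool 36/247 = 14.6% → the out-of-state pool
Sciences: the out-of-state pool 20/34 = 58.8%, the early-round pool 43/87 = 49.4% → the out-of-state pool
Arts: the out-of-state pool 10/12 = 83.3%, the early-round pool 7/9 = 77.8% → the out-of-state pool
Overall: the out-of-state pool 97/329 = 29.5%, the early-round pool 95/377 = 25.2% → the out-of-state pool
The out-of-state pool wins overall and in every department group — no reversal.

Yes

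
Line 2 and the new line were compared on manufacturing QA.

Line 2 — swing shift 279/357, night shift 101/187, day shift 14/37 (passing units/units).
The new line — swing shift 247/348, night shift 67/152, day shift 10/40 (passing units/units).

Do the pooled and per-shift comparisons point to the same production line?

Swing shift: Line 2 279/357 = 78.2%, the new line 247/348 = 71.0% → Line 2
Night shift: Line 2 101/187 = 54.0%, the new line 67/152 = 44.1% → Line 2
Day shift: Line 2 14/37 = 37.8%, the new line 10/40 = 25.0% → Line 2
Overall: Line 2 394/581 = 67.8%, the new line 324/540 = 60.0% → Line 2
Line 2 wins overall and in every shift group — no reversal.

Yes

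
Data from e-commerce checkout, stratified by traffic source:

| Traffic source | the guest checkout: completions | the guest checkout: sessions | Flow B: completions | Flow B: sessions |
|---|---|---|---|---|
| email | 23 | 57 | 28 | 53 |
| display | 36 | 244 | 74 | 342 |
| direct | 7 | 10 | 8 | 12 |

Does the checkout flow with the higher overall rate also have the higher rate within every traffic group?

Email: the guest checkout 23/57 = 40.4%, Flow B 28/53 = 52.8% → Flow B
Display: the guest checkout 36/244 = 14.8%, Flow B 74/342 = 21.6% → Flow B
Direct: the guest checkout 7/10 = 70.0%, Flow B 8/12 = 66.7% → the guest checkout
Overall: the guest checkout 66/311 = 21.2%, Flow B 110/407 = 27.0% → Flow B
Neither sweeps: the guest checkout wins 1 of 3 groups, Flow B wins 2. Flow B wins overall but not every group — no Simpson reversal.

No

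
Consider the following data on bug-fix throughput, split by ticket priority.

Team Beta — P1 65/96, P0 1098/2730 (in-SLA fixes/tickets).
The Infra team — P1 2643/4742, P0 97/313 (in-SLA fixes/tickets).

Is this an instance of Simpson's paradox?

Yes

P1: Team Beta 65/96 = 67.7%, the Infra team 2643/4742 = 55.7% → Team Beta
P0: Team Beta 1098/2730 = 40.2%, the Infra team 97/313 = 31.0% → Team Beta
Overall: Team Beta 1163/2826 = 41.2%, the Infra team 2740/5055 = 54.2% → the Infra team
Team Beta wins each ticket group but the Infra team wins overall — the comparison reverses. Team Beta's tickets skew toward P0, which has a lower base rate.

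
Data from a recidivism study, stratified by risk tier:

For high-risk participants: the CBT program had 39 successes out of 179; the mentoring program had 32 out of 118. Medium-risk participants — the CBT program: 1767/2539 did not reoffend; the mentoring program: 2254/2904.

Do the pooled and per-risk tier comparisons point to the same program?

Yes

High-risk: the CBT program 39/179 = 21.8%, the mentoring program 32/118 = 27.1% → the mentoring program
Medium-risk: the CBT program 1767/2539 = 69.6%, the mentoring program 2254/2904 = 77.6% → the mentoring program
Overall: the CBT program 1806/2718 = 66.4%, the mentoring program 2286/3022 = 75.6% → the mentoring program
The mentoring program wins overall and in every risk group — no reversal.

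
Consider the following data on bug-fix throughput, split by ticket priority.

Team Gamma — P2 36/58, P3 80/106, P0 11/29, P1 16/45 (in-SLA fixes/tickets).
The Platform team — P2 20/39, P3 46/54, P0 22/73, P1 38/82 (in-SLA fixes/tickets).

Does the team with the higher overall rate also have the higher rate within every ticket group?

P2: Team Gamma 36/58 = 62.1%, the Platform team 20/39 = 51.3% → Team Gamma
P3: Team Gamma 80/106 = 75.5%, the Platform team 46/54 = 85.2% → the Platform team
P0: Team Gamma 11/29 = 37.9%, the Platform team 22/73 = 30.1% → Team Gamma
P1: Team Gamma 16/45 = 35.6%, the Platform team 38/82 = 46.3% → the Platform team
Overall: Team Gamma 143/238 = 60.1%, the Platform team 126/248 = 50.8% → Team Gamma
Neither sweeps: Team Gamma wins 2 of 4 groups, the Platform team wins 2. Team Gamma wins overall but not every group — no Simpson reversal.

No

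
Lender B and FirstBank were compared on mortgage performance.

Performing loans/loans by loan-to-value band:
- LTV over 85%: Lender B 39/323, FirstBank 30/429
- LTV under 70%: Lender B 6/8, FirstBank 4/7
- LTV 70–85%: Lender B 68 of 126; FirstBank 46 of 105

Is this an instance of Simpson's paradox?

LTV over 85%: Lender B 39/323 = 12.1%, FirstBank 30/429 = 7.0% → Lender B
LTV under 70%: Lender B 6/8 = 75.0%, FirstBank 4/7 = 57.1% → Lender B
LTV 70–85%: Lender B 68/126 = 54.0%, FirstBank 46/105 = 43.8% → Lender B
Overall: Lender B 113/457 = 24.7%, FirstBank 80/541 = 14.8% → Lender B
Lender B wins overall and in every loan-to-value group — no reversal.

No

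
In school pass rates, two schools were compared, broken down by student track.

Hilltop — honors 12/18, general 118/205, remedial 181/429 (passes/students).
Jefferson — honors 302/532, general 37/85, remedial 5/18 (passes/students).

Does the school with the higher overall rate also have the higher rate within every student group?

Honors: Hilltop 12/18 = 66.7%, Jefferson 302/532 = 56.8% → Hilltop
General: Hilltop 118/205 = 57.6%, Jefferson 37/85 = 43.5% → Hilltop
Remedial: Hilltop 181/429 = 42.2%, Jefferson 5/18 = 27.8% → Hilltop
Overall: Hilltop 311/652 = 47.7%, Jefferson 344/635 = 54.2% → Jefferson
Hilltop wins each student group but Jefferson wins overall — the comparison reverses. Hilltop's students skew toward remedial, which has a lower base rate.

No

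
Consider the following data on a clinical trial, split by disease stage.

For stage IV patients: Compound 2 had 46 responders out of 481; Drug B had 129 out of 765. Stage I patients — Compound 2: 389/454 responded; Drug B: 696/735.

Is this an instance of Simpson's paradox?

Stage IV: Compound 2 46/481 = 9.6%, Drug B 129/765 = 16.9% → Drug B
Stage I: Compound 2 389/454 = 85.7%, Drug B 696/735 = 94.7% → Drug B
Overall: Compound 2 435/935 = 46.5%, Drug B 825/1500 = 55.0% → Drug B
Drug B wins overall and in every disease group — no reversal.

No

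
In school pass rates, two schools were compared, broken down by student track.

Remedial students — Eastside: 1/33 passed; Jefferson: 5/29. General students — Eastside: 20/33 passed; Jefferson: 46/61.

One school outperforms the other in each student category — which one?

Remedial: Eastside 1/33 = 3.0%, Jefferson 5/29 = 17.2% → Jefferson
General: Eastside 20/33 = 60.6%, Jefferson 46/61 = 75.4% → Jefferson
Jefferson has the higher rate in both groups.

Jefferson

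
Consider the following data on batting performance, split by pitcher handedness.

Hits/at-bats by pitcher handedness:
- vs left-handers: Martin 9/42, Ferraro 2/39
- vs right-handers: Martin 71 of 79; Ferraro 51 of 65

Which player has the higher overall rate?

Vs left-handers: Martin 9/42 = 21.4%, Ferraro 2/39 = 5.1% → Martin
Vs right-handers: Martin 71/79 = 89.9%, Ferraro 51/65 = 78.5% → Martin
Overall: Martin 80/121 = 66.1%, Ferraro 53/104 = 51.0% → Martin

Martin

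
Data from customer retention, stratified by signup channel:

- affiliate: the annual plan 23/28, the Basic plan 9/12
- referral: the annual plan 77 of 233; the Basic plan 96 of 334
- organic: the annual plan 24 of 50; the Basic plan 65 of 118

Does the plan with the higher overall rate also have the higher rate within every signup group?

No

Affiliate: the annual plan 23/28 = 82.1%, the Basic plan 9/12 = 75.0% → the annual plan
Referral: the annual plan 77/233 = 33.0%, the Basic plan 96/334 = 28.7% → the annual plan
Organic: the annual plan 24/50 = 48.0%, the Basic plan 65/118 = 55.1% → the Basic plan
Overall: the annual plan 124/311 = 39.9%, the Basic plan 170/464 = 36.6% → the annual plan
Neither sweeps: the annual plan wins 2 of 3 groups, the Basic plan wins 1. The annual plan wins overall but not every group — no Simpson reversal.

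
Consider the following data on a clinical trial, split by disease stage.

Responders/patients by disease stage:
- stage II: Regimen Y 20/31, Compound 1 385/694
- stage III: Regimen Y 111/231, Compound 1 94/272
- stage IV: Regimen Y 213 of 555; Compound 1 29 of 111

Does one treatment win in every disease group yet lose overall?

Yes

Stage II: Regimen Y 20/31 = 64.5%, Compound 1 385/694 = 55.5% → Regimen Y
Stage III: Regimen Y 111/231 = 48.1%, Compound 1 94/272 = 34.6% → Regimen Y
Stage IV: Regimen Y 213/555 = 38.4%, Compound 1 29/111 = 26.1% → Regimen Y
Overall: Regimen Y 344/817 = 42.1%, Compound 1 508/1077 = 47.2% → Compound 1
Regimen Y wins each disease group but Compound 1 wins overall — the comparison reverses. Regimen Y's patients skew toward stage IV, which has a lower base rate.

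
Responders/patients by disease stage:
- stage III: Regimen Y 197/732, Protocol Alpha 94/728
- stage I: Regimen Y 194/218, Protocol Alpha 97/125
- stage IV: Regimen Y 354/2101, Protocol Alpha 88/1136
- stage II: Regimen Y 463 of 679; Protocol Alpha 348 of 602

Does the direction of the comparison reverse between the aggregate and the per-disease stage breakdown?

Stage III: Regimen Y 197/732 = 26.9%, Protocol Alpha 94/728 = 12.9% → Regimen Y
Stage I: Regimen Y 194/218 = 89.0%, Protocol Alpha 97/125 = 77.6% → Regimen Y
Stage IV: Regimen Y 354/2101 = 16.8%, Protocol Alpha 88/1136 = 7.7% → Regimen Y
Stage II: Regimen Y 463/679 = 68.2%, Protocol Alpha 348/602 = 57.8% → Regimen Y
Overall: Regimen Y 1208/3730 = 32.4%, Protocol Alpha 627/2591 = 24.2% → Regimen Y
Regimen Y wins overall and in every disease group — no reversal.

No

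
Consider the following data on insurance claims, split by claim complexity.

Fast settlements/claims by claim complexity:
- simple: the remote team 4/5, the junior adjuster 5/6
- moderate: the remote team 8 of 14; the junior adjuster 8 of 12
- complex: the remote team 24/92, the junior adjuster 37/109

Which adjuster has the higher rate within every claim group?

Simple: the remote team 4/5 = 80.0%, the junior adjuster 5/6 = 83.3% → the junior adjuster
Moderate: the remote team 8/14 = 57.1%, the junior adjuster 8/12 = 66.7% → the junior adjuster
Complex: the remote team 24/92 = 26.1%, the junior adjuster 37/109 = 33.9% → the junior adjuster
The junior adjuster has the higher rate in all 3 groups.

the junior adjuster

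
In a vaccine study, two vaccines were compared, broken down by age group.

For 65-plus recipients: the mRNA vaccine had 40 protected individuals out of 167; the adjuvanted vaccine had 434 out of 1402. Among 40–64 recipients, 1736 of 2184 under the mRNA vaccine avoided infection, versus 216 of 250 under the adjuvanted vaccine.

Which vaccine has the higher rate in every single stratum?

the adjuvanted vaccine

65-plus: the mRNA vaccine 40/167 = 24.0%, the adjuvanted vaccine 434/1402 = 31.0% → the adjuvanted vaccine
40–64: the mRNA vaccine 1736/2184 = 79.5%, the adjuvanted vaccine 216/250 = 86.4% → the adjuvanted vaccine
The adjuvanted vaccine has the higher rate in both groups.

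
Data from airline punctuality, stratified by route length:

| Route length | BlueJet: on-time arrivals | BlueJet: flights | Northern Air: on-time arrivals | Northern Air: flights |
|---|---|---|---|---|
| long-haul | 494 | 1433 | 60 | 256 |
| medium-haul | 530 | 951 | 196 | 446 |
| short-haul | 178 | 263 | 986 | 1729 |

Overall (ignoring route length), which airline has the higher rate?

Northern Air

Long-haul: BlueJet 494/1433 = 34.5%, Northern Air 60/256 = 23.4% → BlueJet
Medium-haul: BlueJet 530/951 = 55.7%, Northern Air 196/446 = 43.9% → BlueJet
Short-haul: BlueJet 178/263 = 67.7%, Northern Air 986/1729 = 57.0% → BlueJet
Overall: BlueJet 1202/2647 = 45.4%, Northern Air 1242/2431 = 51.1% → Northern Air
(BlueJet wins every route group but Northern Air wins overall — BlueJet's flights skew toward the low-rate long-haul group.)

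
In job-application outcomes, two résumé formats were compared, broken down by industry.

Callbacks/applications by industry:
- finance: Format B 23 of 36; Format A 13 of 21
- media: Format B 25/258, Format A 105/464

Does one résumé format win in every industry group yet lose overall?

No

Finance: Format B 23/36 = 63.9%, Format A 13/21 = 61.9% → Format B
Media: Format B 25/258 = 9.7%, Format A 105/464 = 22.6% → Format A
Overall: Format B 48/294 = 16.3%, Format A 118/485 = 24.3% → Format A
Neither sweeps: Format B wins 1 of 2 groups, Format A wins 1. Format A wins overall but not every group — no Simpson reversal.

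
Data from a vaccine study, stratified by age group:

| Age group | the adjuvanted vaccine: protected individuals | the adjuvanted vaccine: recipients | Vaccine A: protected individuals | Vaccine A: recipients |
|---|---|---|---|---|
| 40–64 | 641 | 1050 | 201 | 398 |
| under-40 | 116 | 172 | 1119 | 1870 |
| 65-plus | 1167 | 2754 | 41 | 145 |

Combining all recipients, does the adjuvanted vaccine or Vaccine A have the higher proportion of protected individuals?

40–64: the adjuvanted vaccine 641/1050 = 61.0%, Vaccine A 201/398 = 50.5% → the adjuvanted vaccine
Under-40: the adjuvanted vaccine 116/172 = 67.4%, Vaccine A 1119/1870 = 59.8% → the adjuvanted vaccine
65-plus: the adjuvanted vaccine 1167/2754 = 42.4%, Vaccine A 41/145 = 28.3% → the adjuvanted vaccine
Overall: the adjuvanted vaccine 1924/3976 = 48.4%, Vaccine A 1361/2413 = 56.4% → Vaccine A
(The adjuvanted vaccine wins every age group but Vaccine A wins overall — the adjuvanted vaccine's recipients skew toward the low-rate 65-plus group.)

Vaccine A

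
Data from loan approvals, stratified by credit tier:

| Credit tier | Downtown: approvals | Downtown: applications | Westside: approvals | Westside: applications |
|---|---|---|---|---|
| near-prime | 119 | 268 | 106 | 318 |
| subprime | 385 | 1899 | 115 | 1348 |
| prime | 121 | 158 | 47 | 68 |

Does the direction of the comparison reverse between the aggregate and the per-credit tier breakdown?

Near-prime: Downtown 119/268 = 44.4%, Westside 106/318 = 33.3% → Downtown
Subprime: Downtown 385/1899 = 20.3%, Westside 115/1348 = 8.5% → Downtown
Prime: Downtown 121/158 = 76.6%, Westside 47/68 = 69.1% → Downtown
Overall: Downtown 625/2325 = 26.9%, Westside 268/1734 = 15.5% → Downtown
Downtown wins overall and in every credit group — no reversal.

No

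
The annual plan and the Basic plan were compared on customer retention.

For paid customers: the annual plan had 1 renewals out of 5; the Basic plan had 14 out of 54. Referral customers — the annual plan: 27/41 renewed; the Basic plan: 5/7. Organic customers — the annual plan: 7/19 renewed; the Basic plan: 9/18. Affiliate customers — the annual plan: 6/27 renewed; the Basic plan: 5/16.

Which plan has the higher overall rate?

the annual plan

Paid: the annual plan 1/5 = 20.0%, the Basic plan 14/54 = 25.9% → the Basic plan
Referral: the annual plan 27/41 = 65.9%, the Basic plan 5/7 = 71.4% → the Basic plan
Organic: the annual plan 7/19 = 36.8%, the Basic plan 9/18 = 50.0% → the Basic plan
Affiliate: the annual plan 6/27 = 22.2%, the Basic plan 5/16 = 31.2% → the Basic plan
Overall: the annual plan 41/92 = 44.6%, the Basic plan 33/95 = 34.7% → the annual plan
(The Basic plan wins every signup group but the annual plan wins overall — the Basic plan's customers skew toward the low-rate paid group.)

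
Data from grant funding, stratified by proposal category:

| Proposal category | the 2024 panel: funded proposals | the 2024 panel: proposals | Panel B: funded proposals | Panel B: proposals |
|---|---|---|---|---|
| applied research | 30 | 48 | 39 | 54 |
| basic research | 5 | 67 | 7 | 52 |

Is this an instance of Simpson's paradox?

No

Applied research: the 2024 panel 30/48 = 62.5%, Panel B 39/54 = 72.2% → Panel B
Basic research: the 2024 panel 5/67 = 7.5%, Panel B 7/52 = 13.5% → Panel B
Overall: the 2024 panel 35/115 = 30.4%, Panel B 46/106 = 43.4% → Panel B
Panel B wins overall and in every proposal group — no reversal.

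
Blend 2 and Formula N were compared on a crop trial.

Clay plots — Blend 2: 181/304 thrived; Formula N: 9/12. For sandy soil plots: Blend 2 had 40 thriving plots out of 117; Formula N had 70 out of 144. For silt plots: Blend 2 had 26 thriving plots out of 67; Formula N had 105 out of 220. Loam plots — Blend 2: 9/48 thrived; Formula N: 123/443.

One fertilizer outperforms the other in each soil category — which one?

Clay: Blend 2 181/304 = 59.5%, Formula N 9/12 = 75.0% → Formula N
Sandy soil: Blend 2 40/117 = 34.2%, Formula N 70/144 = 48.6% → Formula N
Silt: Blend 2 26/67 = 38.8%, Formula N 105/220 = 47.7% → Formula N
Loam: Blend 2 9/48 = 18.8%, Formula N 123/443 = 27.8% → Formula N
Formula N has the higher rate in all 4 groups.

Formula N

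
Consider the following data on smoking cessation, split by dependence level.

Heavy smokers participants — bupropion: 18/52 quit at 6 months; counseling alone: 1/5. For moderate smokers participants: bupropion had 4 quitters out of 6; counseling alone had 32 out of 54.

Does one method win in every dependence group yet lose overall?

Heavy smokers: bupropion 18/52 = 34.6%, counseling alone 1/5 = 20.0% → bupropion
Moderate smokers: bupropion 4/6 = 66.7%, counseling alone 32/54 = 59.3% → bupropion
Overall: bupropion 22/58 = 37.9%, counseling alone 33/59 = 55.9% → counseling alone
Bupropion wins each dependence group but counseling alone wins overall — the comparison reverses. Bupropion's participants skew toward heavy smokers, which has a lower base rate.

Yes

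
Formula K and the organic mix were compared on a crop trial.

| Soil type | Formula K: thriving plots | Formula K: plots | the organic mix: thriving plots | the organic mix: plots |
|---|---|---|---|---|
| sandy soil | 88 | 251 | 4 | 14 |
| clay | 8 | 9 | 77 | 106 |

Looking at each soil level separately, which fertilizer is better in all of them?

Sandy soil: Formula K 88/251 = 35.1%, the organic mix 4/14 = 28.6% → Formula K
Clay: Formula K 8/9 = 88.9%, the organic mix 77/106 = 72.6% → Formula K
Formula K has the higher rate in both groups.

Formula K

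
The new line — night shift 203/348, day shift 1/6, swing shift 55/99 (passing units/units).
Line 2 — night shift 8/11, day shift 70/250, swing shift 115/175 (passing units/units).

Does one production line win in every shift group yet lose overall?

Yes

Night shift: the new line 203/348 = 58.3%, Line 2 8/11 = 72.7% → Line 2
Day shift: the new line 1/6 = 16.7%, Line 2 70/250 = 28.0% → Line 2
Swing shift: the new line 55/99 = 55.6%, Line 2 115/175 = 65.7% → Line 2
Overall: the new line 259/453 = 57.2%, Line 2 193/436 = 44.3% → the new line
Line 2 wins each shift group but the new line wins overall — the comparison reverses. Line 2's units skew toward day shift, which has a lower base rate.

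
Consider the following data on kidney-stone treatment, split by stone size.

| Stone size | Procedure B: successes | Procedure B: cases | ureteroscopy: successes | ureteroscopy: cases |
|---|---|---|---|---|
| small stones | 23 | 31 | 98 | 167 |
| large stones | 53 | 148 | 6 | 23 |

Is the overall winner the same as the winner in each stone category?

No

Small stones: Procedure B 23/31 = 74.2%, ureteroscopy 98/167 = 58.7% → Procedure B
Large stones: Procedure B 53/148 = 35.8%, ureteroscopy 6/23 = 26.1% → Procedure B
Overall: Procedure B 76/179 = 42.5%, ureteroscopy 104/190 = 54.7% → ureteroscopy
Procedure B wins each stone group but ureteroscopy wins overall — the comparison reverses. Procedure B's cases skew toward large stones, which has a lower base rate.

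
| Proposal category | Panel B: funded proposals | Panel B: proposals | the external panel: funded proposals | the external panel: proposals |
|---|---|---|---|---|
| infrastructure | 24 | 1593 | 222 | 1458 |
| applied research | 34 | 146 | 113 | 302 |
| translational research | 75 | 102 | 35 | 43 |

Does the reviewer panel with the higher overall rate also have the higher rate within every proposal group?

Yes

Infrastructure: Panel B 24/1593 = 1.5%, the external panel 222/1458 = 15.2% → the external panel
Applied research: Panel B 34/146 = 23.3%, the external panel 113/302 = 37.4% → the external panel
Translational research: Panel B 75/102 = 73.5%, the external panel 35/43 = 81.4% → the external panel
Overall: Panel B 133/1841 = 7.2%, the external panel 370/1803 = 20.5% → the external panel
The external panel wins overall and in every proposal group — no reversal.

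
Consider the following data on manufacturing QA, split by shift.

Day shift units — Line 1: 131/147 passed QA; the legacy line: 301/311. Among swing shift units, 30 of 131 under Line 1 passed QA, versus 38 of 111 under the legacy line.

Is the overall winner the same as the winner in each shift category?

Day shift: Line 1 131/147 = 89.1%, the legacy line 301/311 = 96.8% → the legacy line
Swing shift: Line 1 30/131 = 22.9%, the legacy line 38/111 = 34.2% → the legacy line
Overall: Line 1 161/278 = 57.9%, the legacy line 339/422 = 80.3% → the legacy line
The legacy line wins overall and in every shift group — no reversal.

Yes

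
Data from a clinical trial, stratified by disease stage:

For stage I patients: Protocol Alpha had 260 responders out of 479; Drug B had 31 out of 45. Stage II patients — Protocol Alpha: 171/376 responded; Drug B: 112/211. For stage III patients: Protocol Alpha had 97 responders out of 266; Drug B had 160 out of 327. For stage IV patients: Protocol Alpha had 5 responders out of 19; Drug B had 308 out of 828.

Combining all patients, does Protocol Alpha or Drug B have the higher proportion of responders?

Protocol Alpha

Stage I: Protocol Alpha 260/479 = 54.3%, Drug B 31/45 = 68.9% → Drug B
Stage II: Protocol Alpha 171/376 = 45.5%, Drug B 112/211 = 53.1% → Drug B
Stage III: Protocol Alpha 97/266 = 36.5%, Drug B 160/327 = 48.9% → Drug B
Stage IV: Protocol Alpha 5/19 = 26.3%, Drug B 308/828 = 37.2% → Drug B
Overall: Protocol Alpha 533/1140 = 46.8%, Drug B 611/1411 = 43.3% → Protocol Alpha
(Drug B wins every disease group but Protocol Alpha wins overall — Drug B's patients skew toward the low-rate stage IV group.)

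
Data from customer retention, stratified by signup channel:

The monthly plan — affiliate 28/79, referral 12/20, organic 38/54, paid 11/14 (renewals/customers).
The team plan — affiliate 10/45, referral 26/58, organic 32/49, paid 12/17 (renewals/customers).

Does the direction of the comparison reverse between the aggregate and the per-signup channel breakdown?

Affiliate: the monthly plan 28/79 = 35.4%, the team plan 10/45 = 22.2% → the monthly plan
Referral: the monthly plan 12/20 = 60.0%, the team plan 26/58 = 44.8% → the monthly plan
Organic: the monthly plan 38/54 = 70.4%, the team plan 32/49 = 65.3% → the monthly plan
Paid: the monthly plan 11/14 = 78.6%, the team plan 12/17 = 70.6% → the monthly plan
Overall: the monthly plan 89/167 = 53.3%, the team plan 80/169 = 47.3% → the monthly plan
The monthly plan wins overall and in every signup group — no reversal.

No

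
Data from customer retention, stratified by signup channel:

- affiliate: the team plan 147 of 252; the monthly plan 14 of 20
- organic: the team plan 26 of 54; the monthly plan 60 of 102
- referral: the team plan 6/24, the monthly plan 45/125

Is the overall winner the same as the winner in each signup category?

Affiliate: the team plan 147/252 = 58.3%, the monthly plan 14/20 = 70.0% → the monthly plan
Organic: the team plan 26/54 = 48.1%, the monthly plan 60/102 = 58.8% → the monthly plan
Referral: the team plan 6/24 = 25.0%, the monthly plan 45/125 = 36.0% → the monthly plan
Overall: the team plan 179/330 = 54.2%, the monthly plan 119/247 = 48.2% → the team plan
The monthly plan wins each signup group but the team plan wins overall — the comparison reverses. The monthly plan's customers skew toward referral, which has a lower base rate.

No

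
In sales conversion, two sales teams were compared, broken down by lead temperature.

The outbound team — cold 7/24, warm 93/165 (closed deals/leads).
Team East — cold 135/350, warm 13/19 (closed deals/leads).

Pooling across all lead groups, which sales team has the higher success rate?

Cold: the outbound team 7/24 = 29.2%, Team East 135/350 = 38.6% → Team East
Warm: the outbound team 93/165 = 56.4%, Team East 13/19 = 68.4% → Team East
Overall: the outbound team 100/189 = 52.9%, Team East 148/369 = 40.1% → the outbound team
(Team East wins every lead group but the outbound team wins overall — Team East's leads skew toward the low-rate cold group.)

the outbound team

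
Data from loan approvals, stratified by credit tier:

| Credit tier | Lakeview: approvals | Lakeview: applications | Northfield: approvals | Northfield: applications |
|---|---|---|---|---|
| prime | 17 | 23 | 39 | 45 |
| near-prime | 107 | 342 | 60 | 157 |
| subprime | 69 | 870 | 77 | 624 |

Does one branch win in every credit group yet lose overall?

No

Prime: Lakeview 17/23 = 73.9%, Northfield 39/45 = 86.7% → Northfield
Near-prime: Lakeview 107/342 = 31.3%, Northfield 60/157 = 38.2% → Northfield
Subprime: Lakeview 69/870 = 7.9%, Northfield 77/624 = 12.3% → Northfield
Overall: Lakeview 193/1235 = 15.6%, Northfield 176/826 = 21.3% → Northfield
Northfield wins overall and in every credit group — no reversal.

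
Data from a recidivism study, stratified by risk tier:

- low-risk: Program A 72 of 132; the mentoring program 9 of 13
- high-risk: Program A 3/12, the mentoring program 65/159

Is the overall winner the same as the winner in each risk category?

Low-risk: Program A 72/132 = 54.5%, the mentoring program 9/13 = 69.2% → the mentoring program
High-risk: Program A 3/12 = 25.0%, the mentoring program 65/159 = 40.9% → the mentoring program
Overall: Program A 75/144 = 52.1%, the mentoring program 74/172 = 43.0% → Program A
The mentoring program wins each risk group but Program A wins overall — the comparison reverses. The mentoring program's participants skew toward high-risk, which has a lower base rate.

No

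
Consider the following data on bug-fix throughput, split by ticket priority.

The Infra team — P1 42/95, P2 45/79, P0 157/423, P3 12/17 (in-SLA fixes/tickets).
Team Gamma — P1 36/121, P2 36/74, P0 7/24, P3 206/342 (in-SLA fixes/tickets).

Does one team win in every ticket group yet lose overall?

Yes

P1: the Infra team 42/95 = 44.2%, Team Gamma 36/121 = 29.8% → the Infra team
P2: the Infra team 45/79 = 57.0%, Team Gamma 36/74 = 48.6% → the Infra team
P0: the Infra team 157/423 = 37.1%, Team Gamma 7/24 = 29.2% → the Infra team
P3: the Infra team 12/17 = 70.6%, Team Gamma 206/342 = 60.2% → the Infra team
Overall: the Infra team 256/614 = 41.7%, Team Gamma 285/561 = 50.8% → Team Gamma
The Infra team wins each ticket group but Team Gamma wins overall — the comparison reverses. The Infra team's tickets skew toward P0, which has a lower base rate.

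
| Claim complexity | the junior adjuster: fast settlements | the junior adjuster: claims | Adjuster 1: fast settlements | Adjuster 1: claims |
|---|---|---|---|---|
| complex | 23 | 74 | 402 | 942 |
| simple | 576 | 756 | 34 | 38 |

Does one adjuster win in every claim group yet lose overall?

Complex: the junior adjuster 23/74 = 31.1%, Adjuster 1 402/942 = 42.7% → Adjuster 1
Simple: the junior adjuster 576/756 = 76.2%, Adjuster 1 34/38 = 89.5% → Adjuster 1
Overall: the junior adjuster 599/830 = 72.2%, Adjuster 1 436/980 = 44.5% → the junior adjuster
Adjuster 1 wins each claim group but the junior adjuster wins overall — the comparison reverses. Adjuster 1's claims skew toward complex, which has a lower base rate.

Yes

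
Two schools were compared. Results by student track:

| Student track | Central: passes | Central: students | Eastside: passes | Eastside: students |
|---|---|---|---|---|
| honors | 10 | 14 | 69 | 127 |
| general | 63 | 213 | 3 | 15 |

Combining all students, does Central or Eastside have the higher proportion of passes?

Eastside

Honors: Central 10/14 = 71.4%, Eastside 69/127 = 54.3% → Central
General: Central 63/213 = 29.6%, Eastside 3/15 = 20.0% → Central
Overall: Central 73/227 = 32.2%, Eastside 72/142 = 50.7% → Eastside
(Central wins every student group but Eastside wins overall — Central's students skew toward the low-rate general group.)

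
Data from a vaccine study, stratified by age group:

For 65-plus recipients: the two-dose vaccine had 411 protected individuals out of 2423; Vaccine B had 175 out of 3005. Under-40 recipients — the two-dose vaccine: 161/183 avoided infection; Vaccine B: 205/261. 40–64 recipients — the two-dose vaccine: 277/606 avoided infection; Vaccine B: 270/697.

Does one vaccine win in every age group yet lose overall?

No

65-plus: the two-dose vaccine 411/2423 = 17.0%, Vaccine B 175/3005 = 5.8% → the two-dose vaccine
Under-40: the two-dose vaccine 161/183 = 88.0%, Vaccine B 205/261 = 78.5% → the two-dose vaccine
40–64: the two-dose vaccine 277/606 = 45.7%, Vaccine B 270/697 = 38.7% → the two-dose vaccine
Overall: the two-dose vaccine 849/3212 = 26.4%, Vaccine B 650/3963 = 16.4% → the two-dose vaccine
The two-dose vaccine wins overall and in every age group — no reversal.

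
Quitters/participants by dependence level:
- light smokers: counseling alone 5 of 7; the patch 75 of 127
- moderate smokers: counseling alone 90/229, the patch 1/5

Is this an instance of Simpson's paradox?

Yes

Light smokers: counseling alone 5/7 = 71.4%, the patch 75/127 = 59.1% → counseling alone
Moderate smokers: counseling alone 90/229 = 39.3%, the patch 1/5 = 20.0% → counseling alone
Overall: counseling alone 95/236 = 40.3%, the patch 76/132 = 57.6% → the patch
Counseling alone wins each dependence group but the patch wins overall — the comparison reverses. Counseling alone's participants skew toward moderate smokers, which has a lower base rate.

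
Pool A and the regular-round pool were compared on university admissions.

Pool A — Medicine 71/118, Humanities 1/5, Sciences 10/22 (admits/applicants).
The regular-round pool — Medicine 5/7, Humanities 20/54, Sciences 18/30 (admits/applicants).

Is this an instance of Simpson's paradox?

Yes

Medicine: Pool A 71/118 = 60.2%, the regular-round pool 5/7 = 71.4% → the regular-round pool
Humanities: Pool A 1/5 = 20.0%, the regular-round pool 20/54 = 37.0% → the regular-round pool
Sciences: Pool A 10/22 = 45.5%, the regular-round pool 18/30 = 60.0% → the regular-round pool
Overall: Pool A 82/145 = 56.6%, the regular-round pool 43/91 = 47.3% → Pool A
The regular-round pool wins each department group but Pool A wins overall — the comparison reverses. The regular-round pool's applicants skew toward Humanities, which has a lower base rate.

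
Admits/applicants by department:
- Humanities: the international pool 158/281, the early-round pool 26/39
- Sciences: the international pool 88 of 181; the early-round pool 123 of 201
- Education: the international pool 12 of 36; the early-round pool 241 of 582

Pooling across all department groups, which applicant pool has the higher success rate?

Humanities: the international pool 158/281 = 56.2%, the early-round pool 26/39 = 66.7% → the early-round pool
Sciences: the international pool 88/181 = 48.6%, the early-round pool 123/201 = 61.2% → the early-round pool
Education: the international pool 12/36 = 33.3%, the early-round pool 241/582 = 41.4% → the early-round pool
Overall: the international pool 258/498 = 51.8%, the early-round pool 390/822 = 47.4% → the international pool
(The early-round pool wins every department group but the international pool wins overall — the early-round pool's applicants skew toward the low-rate Education group.)

the international pool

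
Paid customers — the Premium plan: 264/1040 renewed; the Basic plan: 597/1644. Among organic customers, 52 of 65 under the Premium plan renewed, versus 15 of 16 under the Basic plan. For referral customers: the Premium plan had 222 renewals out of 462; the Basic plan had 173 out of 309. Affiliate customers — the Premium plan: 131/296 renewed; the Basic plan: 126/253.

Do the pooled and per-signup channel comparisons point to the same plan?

Yes

Paid: the Premium plan 264/1040 = 25.4%, the Basic plan 597/1644 = 36.3% → the Basic plan
Organic: the Premium plan 52/65 = 80.0%, the Basic plan 15/16 = 93.8% → the Basic plan
Referral: the Premium plan 222/462 = 48.1%, the Basic plan 173/309 = 56.0% → the Basic plan
Affiliate: the Premium plan 131/296 = 44.3%, the Basic plan 126/253 = 49.8% → the Basic plan
Overall: the Premium plan 669/1863 = 35.9%, the Basic plan 911/2222 = 41.0% → the Basic plan
The Basic plan wins overall and in every signup group — no reversal.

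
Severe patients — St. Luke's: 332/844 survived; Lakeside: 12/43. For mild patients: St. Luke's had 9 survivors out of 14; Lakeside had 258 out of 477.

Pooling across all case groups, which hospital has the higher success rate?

Lakeside

Severe: St. Luke's 332/844 = 39.3%, Lakeside 12/43 = 27.9% → St. Luke's
Mild: St. Luke's 9/14 = 64.3%, Lakeside 258/477 = 54.1% → St. Luke's
Overall: St. Luke's 341/858 = 39.7%, Lakeside 270/520 = 51.9% → Lakeside
(St. Luke's wins every case group but Lakeside wins overall — St. Luke's's patients skew toward the low-rate severe group.)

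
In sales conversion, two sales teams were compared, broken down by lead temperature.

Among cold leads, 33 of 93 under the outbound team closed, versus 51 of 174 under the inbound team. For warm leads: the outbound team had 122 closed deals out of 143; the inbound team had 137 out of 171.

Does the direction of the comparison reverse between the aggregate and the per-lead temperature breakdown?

Cold: the outbound team 33/93 = 35.5%, the inbound team 51/174 = 29.3% → the outbound team
Warm: the outbound team 122/143 = 85.3%, the inbound team 137/171 = 80.1% → the outbound team
Overall: the outbound team 155/236 = 65.7%, the inbound team 188/345 = 54.5% → the outbound team
The outbound team wins overall and in every lead group — no reversal.

No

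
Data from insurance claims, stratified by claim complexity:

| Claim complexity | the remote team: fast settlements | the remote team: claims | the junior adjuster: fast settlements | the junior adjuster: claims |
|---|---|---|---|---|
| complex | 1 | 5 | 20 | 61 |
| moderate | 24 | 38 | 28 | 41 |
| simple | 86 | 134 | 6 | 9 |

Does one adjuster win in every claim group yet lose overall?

Yes

Complex: the remote team 1/5 = 20.0%, the junior adjuster 20/61 = 32.8% → the junior adjuster
Moderate: the remote team 24/38 = 63.2%, the junior adjuster 28/41 = 68.3% → the junior adjuster
Simple: the remote team 86/134 = 64.2%, the junior adjuster 6/9 = 66.7% → the junior adjuster
Overall: the remote team 111/177 = 62.7%, the junior adjuster 54/111 = 48.6% → the remote team
The junior adjuster wins each claim group but the remote team wins overall — the comparison reverses. The junior adjuster's claims skew toward complex, which has a lower base rate.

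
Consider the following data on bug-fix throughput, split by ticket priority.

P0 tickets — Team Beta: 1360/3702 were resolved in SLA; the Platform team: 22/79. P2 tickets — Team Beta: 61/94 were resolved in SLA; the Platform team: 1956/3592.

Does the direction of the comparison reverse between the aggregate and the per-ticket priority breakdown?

Yes

P0: Team Beta 1360/3702 = 36.7%, the Platform team 22/79 = 27.8% → Team Beta
P2: Team Beta 61/94 = 64.9%, the Platform team 1956/3592 = 54.5% → Team Beta
Overall: Team Beta 1421/3796 = 37.4%, the Platform team 1978/3671 = 53.9% → the Platform team
Team Beta wins each ticket group but the Platform team wins overall — the comparison reverses. Team Beta's tickets skew toward P0, which has a lower base rate.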